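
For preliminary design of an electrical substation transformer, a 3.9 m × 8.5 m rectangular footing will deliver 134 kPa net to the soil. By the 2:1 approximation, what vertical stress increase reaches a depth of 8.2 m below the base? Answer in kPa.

By the 2:1 method the load spreads at 1 horizontal : 2 vertical, so at depth z the loaded area has grown by z in each plan dimension:
Δσ = qBL/((B+z)(L+z)) = 134×3.9×8.5/((3.9+8.2)(8.5+8.2)) = 21.983 kPa

Δσ_z ≈ 22 kPa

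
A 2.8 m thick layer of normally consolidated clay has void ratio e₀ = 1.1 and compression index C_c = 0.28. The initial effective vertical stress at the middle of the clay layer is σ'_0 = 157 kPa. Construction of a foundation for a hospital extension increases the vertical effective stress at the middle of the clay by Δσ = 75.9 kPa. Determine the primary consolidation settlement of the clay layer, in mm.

Final effective stress: σ'_f = σ'_0 + Δσ = 157 + 75.9 = 232.9 kPa.
Normally consolidated clay, so the full stress increment lies on the virgin compression line:
S_c = C_c·H/(1+e₀)·log₁₀(σ'_f/σ'_0) = 0.28×2.8/(1+1.1)×log₁₀(232.9/157)
    = 0.37333 × 0.17127 = 0.06394 m

S_c ≈ 63.9 mm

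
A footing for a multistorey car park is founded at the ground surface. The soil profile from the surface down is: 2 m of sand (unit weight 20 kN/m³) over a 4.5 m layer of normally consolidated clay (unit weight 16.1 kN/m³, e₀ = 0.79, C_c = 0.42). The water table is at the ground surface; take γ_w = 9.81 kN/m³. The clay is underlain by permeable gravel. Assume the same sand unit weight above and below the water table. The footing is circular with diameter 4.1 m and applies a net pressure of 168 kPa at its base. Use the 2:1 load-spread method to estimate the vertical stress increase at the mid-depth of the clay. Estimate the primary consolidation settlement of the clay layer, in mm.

Mid-depth of clay below the ground surface: z = 2 + 4.5/2 = 4.25 m.
Total vertical stress at mid-clay: σ_v = 20×2 + 16.1×2.25 = 76.225 kPa.
Pore pressure: u = 9.81×(4.25 − 0) = 41.693 kPa.
Initial effective stress: σ'_0 = σ_v − u = 76.225 − 41.693 = 34.532 kPa.
Stress increase at mid-clay by the 2:1 spreading method:
Δσ ≈ qD²/(D+z)² = 168×4.1²/(4.1+4.25)² = 40.505 kPa
Final effective stress: σ'_f = σ'_0 + Δσ = 34.532 + 40.505 = 75.037 kPa.
Normally consolidated clay, so the full stress increment lies on the virgin compression line:
S_c = C_c·H/(1+e₀)·log₁₀(σ'_f/σ'_0) = 0.42×4.5/(1+0.79)×log₁₀(75.037/34.532)
    = 1.0559 × 0.33705 = 0.3559 m

S_c ≈ 356 mm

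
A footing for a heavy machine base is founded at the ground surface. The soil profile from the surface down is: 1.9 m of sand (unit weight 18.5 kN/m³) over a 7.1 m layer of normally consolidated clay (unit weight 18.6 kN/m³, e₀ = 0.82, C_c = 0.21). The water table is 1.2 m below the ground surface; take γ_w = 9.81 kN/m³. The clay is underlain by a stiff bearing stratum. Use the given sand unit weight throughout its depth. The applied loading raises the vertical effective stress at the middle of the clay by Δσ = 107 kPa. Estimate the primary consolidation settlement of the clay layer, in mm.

S_c ≈ 366 mm

Mid-depth of clay below the ground surface: z = 1.9 + 7.1/2 = 5.45 m.
Total vertical stress at mid-clay: σ_v = 18.5×1.9 + 18.6×3.55 = 101.18 kPa.
Pore pressure: u = 9.81×(5.45 − 1.2) = 41.693 kPa.
Initial effective stress: σ'_0 = σ_v − u = 101.18 − 41.693 = 59.487 kPa.
Final effective stress: σ'_f = σ'_0 + Δσ = 59.487 + 107 = 166.49 kPa.
Normally consolidated clay, so the full stress increment lies on the virgin compression line:
S_c = C_c·H/(1+e₀)·log₁₀(σ'_f/σ'_0) = 0.21×7.1/(1+0.82)×log₁₀(166.49/59.487)
    = 0.81923 × 0.44697 = 0.3662 m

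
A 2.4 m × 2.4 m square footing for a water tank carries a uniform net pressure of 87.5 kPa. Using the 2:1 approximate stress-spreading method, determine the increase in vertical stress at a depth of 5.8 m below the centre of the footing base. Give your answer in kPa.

Δσ_z ≈ 7.5 kPa

By the 2:1 method the load spreads at 1 horizontal : 2 vertical, so at depth z the loaded area has grown by z in each plan dimension:
Δσ = qBL/((B+z)(L+z)) = 87.5×2.4×2.4/((2.4+5.8)(2.4+5.8)) = 7.4955 kPa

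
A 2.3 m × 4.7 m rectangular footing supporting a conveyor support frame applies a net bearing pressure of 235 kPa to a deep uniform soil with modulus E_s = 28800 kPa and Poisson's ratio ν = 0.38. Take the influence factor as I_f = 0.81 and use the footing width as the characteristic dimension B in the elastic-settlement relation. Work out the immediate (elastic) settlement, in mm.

Immediate (elastic) settlement: S_e = q·B·(1−ν²)/E_s · I_f.
S_e = 235 × 2.3 × (1 − 0.38²) / 28800 × 0.81
    = 235 × 2.3 × 0.8556 / 28800 × 0.81
    = 0.01301 m = 13.01 mm

S_e ≈ 13 mm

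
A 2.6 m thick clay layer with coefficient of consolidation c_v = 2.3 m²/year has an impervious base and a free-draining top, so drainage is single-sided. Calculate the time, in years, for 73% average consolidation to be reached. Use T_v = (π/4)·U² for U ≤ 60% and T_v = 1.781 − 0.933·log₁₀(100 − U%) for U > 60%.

t ≈ 1.31 years

Drainage path length: H_d = H = 2.6 m (single drainage).
U > 60%: T_v = 1.781 − 0.933·log₁₀(100 − 73) = 0.44554.
t = T_v·H_d²/c_v = 0.44554×2.6²/2.3 = 1.31 years.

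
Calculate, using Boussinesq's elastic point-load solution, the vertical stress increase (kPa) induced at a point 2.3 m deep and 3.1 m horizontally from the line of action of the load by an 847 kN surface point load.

Boussinesq vertical stress below a point load on an elastic half-space:
Δσ_z = 3P/(2πz²) · [1 + (r/z)²]^(−5/2)
r/z = 3.1/2.3 = 1.3478; [1+(r/z)²]^(−5/2) = 0.075106.
Δσ_z = 3×847/(2π×2.3²) × 0.075106 = 76.449 × 0.075106 = 5.742 kPa

Δσ_z ≈ 5.74 kPa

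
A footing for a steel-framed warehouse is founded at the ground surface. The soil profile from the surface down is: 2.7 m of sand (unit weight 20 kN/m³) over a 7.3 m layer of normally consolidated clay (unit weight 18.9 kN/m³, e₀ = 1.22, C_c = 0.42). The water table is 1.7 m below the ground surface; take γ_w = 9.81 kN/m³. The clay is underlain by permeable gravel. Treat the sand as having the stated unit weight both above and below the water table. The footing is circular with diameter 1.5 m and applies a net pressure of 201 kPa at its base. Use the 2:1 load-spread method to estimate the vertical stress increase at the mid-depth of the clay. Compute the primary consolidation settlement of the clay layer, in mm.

S_c ≈ 54.4 mm

Mid-depth of clay below the ground surface: z = 2.7 + 7.3/2 = 6.35 m.
Total vertical stress at mid-clay: σ_v = 20×2.7 + 18.9×3.65 = 122.98 kPa.
Pore pressure: u = 9.81×(6.35 − 1.7) = 45.617 kPa.
Initial effective stress: σ'_0 = σ_v − u = 122.98 − 45.617 = 77.363 kPa.
Stress increase at mid-clay by the 2:1 spreading method:
Δσ ≈ qD²/(D+z)² = 201×1.5²/(1.5+6.35)² = 7.339 kPa
Final effective stress: σ'_f = σ'_0 + Δσ = 77.363 + 7.339 = 84.702 kPa.
Normally consolidated clay, so the full stress increment lies on the virgin compression line:
S_c = C_c·H/(1+e₀)·log₁₀(σ'_f/σ'_0) = 0.42×7.3/(1+1.22)×log₁₀(84.702/77.363)
    = 1.3811 × 0.03936 = 0.05436 m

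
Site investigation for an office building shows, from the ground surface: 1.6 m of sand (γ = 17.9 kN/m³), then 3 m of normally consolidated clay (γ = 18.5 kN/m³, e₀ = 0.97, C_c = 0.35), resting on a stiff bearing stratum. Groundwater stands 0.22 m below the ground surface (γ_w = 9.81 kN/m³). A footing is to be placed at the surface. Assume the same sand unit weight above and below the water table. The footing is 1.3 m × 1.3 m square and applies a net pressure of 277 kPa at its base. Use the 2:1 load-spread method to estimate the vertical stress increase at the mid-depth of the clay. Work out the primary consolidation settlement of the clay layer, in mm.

S_c ≈ 144 mm

Mid-depth of clay below the ground surface: z = 1.6 + 3/2 = 3.1 m.
Total vertical stress at mid-clay: σ_v = 17.9×1.6 + 18.5×1.5 = 56.39 kPa.
Pore pressure: u = 9.81×(3.1 − 0.22) = 28.253 kPa.
Initial effective stress: σ'_0 = σ_v − u = 56.39 − 28.253 = 28.137 kPa.
Stress increase at mid-clay by the 2:1 spreading method:
Δσ = qBL/((B+z)(L+z)) = 277×1.3×1.3/((1.3+3.1)(1.3+3.1)) = 24.18 kPa
Final effective stress: σ'_f = σ'_0 + Δσ = 28.137 + 24.18 = 52.317 kPa.
Normally consolidated clay, so the full stress increment lies on the virgin compression line:
S_c = C_c·H/(1+e₀)·log₁₀(σ'_f/σ'_0) = 0.35×3/(1+0.97)×log₁₀(52.317/28.137)
    = 0.53299 × 0.26937 = 0.1436 m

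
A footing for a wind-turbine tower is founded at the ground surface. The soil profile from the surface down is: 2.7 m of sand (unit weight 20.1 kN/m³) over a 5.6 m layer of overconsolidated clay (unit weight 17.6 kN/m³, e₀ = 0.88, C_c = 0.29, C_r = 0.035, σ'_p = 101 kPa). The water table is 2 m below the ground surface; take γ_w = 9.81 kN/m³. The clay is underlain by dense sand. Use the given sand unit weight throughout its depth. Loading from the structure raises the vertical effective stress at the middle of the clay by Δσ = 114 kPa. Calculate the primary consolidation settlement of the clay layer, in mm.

Mid-depth of clay below the ground surface: z = 2.7 + 5.6/2 = 5.5 m.
Total vertical stress at mid-clay: σ_v = 20.1×2.7 + 17.6×2.8 = 103.55 kPa.
Pore pressure: u = 9.81×(5.5 − 2) = 34.335 kPa.
Initial effective stress: σ'_0 = σ_v − u = 103.55 − 34.335 = 69.215 kPa.
Final effective stress: σ'_f = 69.215 + 114 = 183.22 kPa.
σ'_f = 183.22 > σ'_p = 101 kPa, so the stress path crosses the preconsolidation pressure — recompression up to σ'_p, then virgin compression beyond:
S_c = H/(1+e₀)·[C_r·log₁₀(σ'_p/σ'_0) + C_c·log₁₀(σ'_f/σ'_p)]
    = 5.6/1.88 × [0.035×log₁₀(101/69.215) + 0.29×log₁₀(183.22/101)]
    = 2.9787 × [0.0057442 + 0.075009] = 0.2405 m

S_c ≈ 241 mm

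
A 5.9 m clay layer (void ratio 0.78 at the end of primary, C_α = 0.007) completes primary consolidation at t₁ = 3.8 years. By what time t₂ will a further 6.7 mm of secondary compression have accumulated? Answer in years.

t₂ ≈ 7.39 years

S_s = C_α·H/(1+e_p)·log₁₀(t₂/t₁) ⇒ log₁₀(t₂/t₁) = S_s·(1+e_p)/(C_α·H).
log₁₀(t₂/t₁) = 0.0067 × (1+0.78) / (0.007×5.9) = 0.2888
t₂ = t₁ × 10^0.2888 = 3.8 × 1.944 = 7.388 years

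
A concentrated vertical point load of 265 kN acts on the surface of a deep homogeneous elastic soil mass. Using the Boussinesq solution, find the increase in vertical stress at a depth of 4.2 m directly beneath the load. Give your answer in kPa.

Δσ_z ≈ 7.17 kPa

Boussinesq vertical stress below a point load on an elastic half-space:
Δσ_z = 3P/(2πz²) · [1 + (r/z)²]^(−5/2)
r/z = 0/4.2 = 0; [1+(r/z)²]^(−5/2) = 1.
Δσ_z = 3×265/(2π×4.2²) × 1 = 7.1728 × 1 = 7.173 kPa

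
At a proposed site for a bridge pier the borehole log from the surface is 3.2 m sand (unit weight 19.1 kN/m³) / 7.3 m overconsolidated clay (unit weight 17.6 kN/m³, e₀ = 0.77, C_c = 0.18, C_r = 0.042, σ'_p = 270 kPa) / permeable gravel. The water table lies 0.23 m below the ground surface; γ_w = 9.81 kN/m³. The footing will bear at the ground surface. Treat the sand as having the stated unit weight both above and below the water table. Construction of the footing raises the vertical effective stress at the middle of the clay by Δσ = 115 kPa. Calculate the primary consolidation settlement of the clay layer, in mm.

S_c ≈ 80.2 mm

Mid-depth of clay below the ground surface: z = 3.2 + 7.3/2 = 6.85 m.
Total vertical stress at mid-clay: σ_v = 19.1×3.2 + 17.6×3.65 = 125.36 kPa.
Pore pressure: u = 9.81×(6.85 − 0.23) = 64.942 kPa.
Initial effective stress: σ'_0 = σ_v − u = 125.36 − 64.942 = 60.418 kPa.
Final effective stress: σ'_f = 60.418 + 115 = 175.42 kPa.
σ'_f = 175.42 ≤ σ'_p = 270 kPa, so the clay remains overconsolidated and only the recompression index applies:
S_c = C_r·H/(1+e₀)·log₁₀(σ'_f/σ'_0) = 0.042×7.3/1.77×log₁₀(175.42/60.418)
    = 0.17322 × 0.46291 = 0.08019 m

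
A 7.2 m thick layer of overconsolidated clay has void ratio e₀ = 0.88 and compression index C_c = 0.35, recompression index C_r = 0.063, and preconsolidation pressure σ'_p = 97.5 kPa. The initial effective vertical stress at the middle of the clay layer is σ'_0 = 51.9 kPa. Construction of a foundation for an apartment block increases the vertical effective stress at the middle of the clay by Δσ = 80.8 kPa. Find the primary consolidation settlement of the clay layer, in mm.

Final effective stress: σ'_f = 51.9 + 80.8 = 132.7 kPa.
σ'_f = 132.7 > σ'_p = 97.5 kPa, so the stress path crosses the preconsolidation pressure — recompression up to σ'_p, then virgin compression beyond:
S_c = H/(1+e₀)·[C_r·log₁₀(σ'_p/σ'_0) + C_c·log₁₀(σ'_f/σ'_p)]
    = 7.2/1.88 × [0.063×log₁₀(97.5/51.9) + 0.35×log₁₀(132.7/97.5)]
    = 3.8298 × [0.017252 + 0.046853] = 0.2455 m

S_c ≈ 246 mm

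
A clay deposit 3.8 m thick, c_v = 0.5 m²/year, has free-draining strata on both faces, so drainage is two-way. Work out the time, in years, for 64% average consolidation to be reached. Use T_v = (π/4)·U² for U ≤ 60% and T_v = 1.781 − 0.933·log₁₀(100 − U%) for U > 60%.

t ≈ 2.38 years

Drainage path length: H_d = H/2 = 1.9 m (double drainage).
U > 60%: T_v = 1.781 − 0.933·log₁₀(100 − 64) = 0.32897.
t = T_v·H_d²/c_v = 0.32897×1.9²/0.5 = 2.375 years.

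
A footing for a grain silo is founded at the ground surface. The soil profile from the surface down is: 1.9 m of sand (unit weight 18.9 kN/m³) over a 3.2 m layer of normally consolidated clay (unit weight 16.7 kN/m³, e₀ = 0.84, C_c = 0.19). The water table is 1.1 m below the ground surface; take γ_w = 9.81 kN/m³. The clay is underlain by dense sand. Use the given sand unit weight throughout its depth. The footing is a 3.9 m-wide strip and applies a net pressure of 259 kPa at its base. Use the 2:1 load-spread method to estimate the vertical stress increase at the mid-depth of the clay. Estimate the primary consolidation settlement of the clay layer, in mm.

S_c ≈ 216 mm

Mid-depth of clay below the ground surface: z = 1.9 + 3.2/2 = 3.5 m.
Total vertical stress at mid-clay: σ_v = 18.9×1.9 + 16.7×1.6 = 62.63 kPa.
Pore pressure: u = 9.81×(3.5 − 1.1) = 23.544 kPa.
Initial effective stress: σ'_0 = σ_v − u = 62.63 − 23.544 = 39.086 kPa.
Stress increase at mid-clay by the 2:1 spreading method:
Δσ = qB/(B+z) = 259×3.9/(3.9+3.5) = 136.5 kPa
Final effective stress: σ'_f = σ'_0 + Δσ = 39.086 + 136.5 = 175.59 kPa.
Normally consolidated clay, so the full stress increment lies on the virgin compression line:
S_c = C_c·H/(1+e₀)·log₁₀(σ'_f/σ'_0) = 0.19×3.2/(1+0.84)×log₁₀(175.59/39.086)
    = 0.33043 × 0.65248 = 0.2156 m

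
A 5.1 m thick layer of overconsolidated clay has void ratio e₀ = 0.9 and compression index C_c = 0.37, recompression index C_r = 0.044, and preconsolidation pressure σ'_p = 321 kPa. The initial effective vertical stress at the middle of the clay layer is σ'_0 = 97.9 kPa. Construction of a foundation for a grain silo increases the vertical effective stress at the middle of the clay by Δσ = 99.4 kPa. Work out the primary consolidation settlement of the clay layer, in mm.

Final effective stress: σ'_f = 97.9 + 99.4 = 197.3 kPa.
σ'_f = 197.3 ≤ σ'_p = 321 kPa, so the clay remains overconsolidated and only the recompression index applies:
S_c = C_r·H/(1+e₀)·log₁₀(σ'_f/σ'_0) = 0.044×5.1/1.9×log₁₀(197.3/97.9)
    = 0.1181 × 0.30434 = 0.03594 m

S_c ≈ 35.9 mm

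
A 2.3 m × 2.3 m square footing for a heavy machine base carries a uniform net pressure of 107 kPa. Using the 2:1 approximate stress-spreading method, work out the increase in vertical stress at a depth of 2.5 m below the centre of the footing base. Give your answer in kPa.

Δσ_z ≈ 24.6 kPa

By the 2:1 method the load spreads at 1 horizontal : 2 vertical, so at depth z the loaded area has grown by z in each plan dimension:
Δσ = qBL/((B+z)(L+z)) = 107×2.3×2.3/((2.3+2.5)(2.3+2.5)) = 24.567 kPa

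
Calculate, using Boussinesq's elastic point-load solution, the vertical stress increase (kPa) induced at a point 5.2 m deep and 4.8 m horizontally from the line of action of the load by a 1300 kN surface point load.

Boussinesq vertical stress below a point load on an elastic half-space:
Δσ_z = 3P/(2πz²) · [1 + (r/z)²]^(−5/2)
r/z = 4.8/5.2 = 0.92308; [1+(r/z)²]^(−5/2) = 0.21422.
Δσ_z = 3×1300/(2π×5.2²) × 0.21422 = 22.955 × 0.21422 = 4.917 kPa

Δσ_z ≈ 4.92 kPa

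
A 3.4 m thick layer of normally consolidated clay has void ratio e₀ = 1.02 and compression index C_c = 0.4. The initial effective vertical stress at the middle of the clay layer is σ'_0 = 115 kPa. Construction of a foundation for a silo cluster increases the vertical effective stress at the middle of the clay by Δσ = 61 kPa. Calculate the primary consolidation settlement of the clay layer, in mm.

S_c ≈ 124 mm

Final effective stress: σ'_f = σ'_0 + Δσ = 115 + 61 = 176 kPa.
Normally consolidated clay, so the full stress increment lies on the virgin compression line:
S_c = C_c·H/(1+e₀)·log₁₀(σ'_f/σ'_0) = 0.4×3.4/(1+1.02)×log₁₀(176/115)
    = 0.67327 × 0.18481 = 0.1244 m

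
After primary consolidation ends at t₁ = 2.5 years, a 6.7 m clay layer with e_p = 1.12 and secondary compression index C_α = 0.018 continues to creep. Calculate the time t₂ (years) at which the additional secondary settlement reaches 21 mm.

S_s = C_α·H/(1+e_p)·log₁₀(t₂/t₁) ⇒ log₁₀(t₂/t₁) = S_s·(1+e_p)/(C_α·H).
log₁₀(t₂/t₁) = 0.021 × (1+1.12) / (0.018×6.7) = 0.3692
t₂ = t₁ × 10^0.3692 = 2.5 × 2.34 = 5.849 years

t₂ ≈ 5.85 years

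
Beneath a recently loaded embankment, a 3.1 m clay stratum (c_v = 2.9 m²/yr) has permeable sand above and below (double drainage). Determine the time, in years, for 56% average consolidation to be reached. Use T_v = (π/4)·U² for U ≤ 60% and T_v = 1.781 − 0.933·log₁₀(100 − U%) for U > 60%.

Drainage path length: H_d = H/2 = 1.55 m (double drainage).
U ≤ 60%: T_v = (π/4)·U² = (π/4)×0.56² = 0.2463.
t = T_v·H_d²/c_v = 0.2463×1.55²/2.9 = 0.204 years.

t ≈ 0.204 years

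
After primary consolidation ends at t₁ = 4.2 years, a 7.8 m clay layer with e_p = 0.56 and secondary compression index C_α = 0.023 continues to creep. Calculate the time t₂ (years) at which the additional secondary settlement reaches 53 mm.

t₂ ≈ 12.1 years

S_s = C_α·H/(1+e_p)·log₁₀(t₂/t₁) ⇒ log₁₀(t₂/t₁) = S_s·(1+e_p)/(C_α·H).
log₁₀(t₂/t₁) = 0.053 × (1+0.56) / (0.023×7.8) = 0.4609
t₂ = t₁ × 10^0.4609 = 4.2 × 2.89 = 12.14 years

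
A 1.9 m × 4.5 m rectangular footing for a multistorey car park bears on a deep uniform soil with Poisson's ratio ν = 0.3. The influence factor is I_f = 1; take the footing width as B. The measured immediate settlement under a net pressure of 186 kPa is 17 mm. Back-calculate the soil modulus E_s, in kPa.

E_s ≈ 18900 kPa

S_e = q·B·(1−ν²)/E_s · I_f  ⇒  E_s = q·B·(1−ν²)·I_f / S_e.
E_s = 186 × 1.9 × 0.91 × 1 / 0.017 = 18920 kPa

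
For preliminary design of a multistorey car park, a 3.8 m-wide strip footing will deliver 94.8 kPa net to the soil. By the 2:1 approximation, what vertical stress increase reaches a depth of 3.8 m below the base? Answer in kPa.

Δσ_z ≈ 47.4 kPa

By the 2:1 method the load spreads at 1 horizontal : 2 vertical, so at depth z the loaded area has grown by z in each plan dimension:
Δσ = qB/(B+z) = 94.8×3.8/(3.8+3.8) = 47.4 kPa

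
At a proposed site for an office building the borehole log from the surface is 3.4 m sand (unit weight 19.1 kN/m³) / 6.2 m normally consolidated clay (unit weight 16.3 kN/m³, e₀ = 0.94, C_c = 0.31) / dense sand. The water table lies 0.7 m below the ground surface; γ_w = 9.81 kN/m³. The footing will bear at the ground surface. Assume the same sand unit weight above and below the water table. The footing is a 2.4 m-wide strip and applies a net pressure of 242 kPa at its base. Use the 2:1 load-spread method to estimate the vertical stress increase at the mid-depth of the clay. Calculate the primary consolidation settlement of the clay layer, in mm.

Mid-depth of clay below the ground surface: z = 3.4 + 6.2/2 = 6.5 m.
Total vertical stress at mid-clay: σ_v = 19.1×3.4 + 16.3×3.1 = 115.47 kPa.
Pore pressure: u = 9.81×(6.5 − 0.7) = 56.898 kPa.
Initial effective stress: σ'_0 = σ_v − u = 115.47 − 56.898 = 58.572 kPa.
Stress increase at mid-clay by the 2:1 spreading method:
Δσ = qB/(B+z) = 242×2.4/(2.4+6.5) = 65.258 kPa
Final effective stress: σ'_f = σ'_0 + Δσ = 58.572 + 65.258 = 123.83 kPa.
Normally consolidated clay, so the full stress increment lies on the virgin compression line:
S_c = C_c·H/(1+e₀)·log₁₀(σ'_f/σ'_0) = 0.31×6.2/(1+0.94)×log₁₀(123.83/58.572)
    = 0.99072 × 0.32514 = 0.3221 m

S_c ≈ 322 mm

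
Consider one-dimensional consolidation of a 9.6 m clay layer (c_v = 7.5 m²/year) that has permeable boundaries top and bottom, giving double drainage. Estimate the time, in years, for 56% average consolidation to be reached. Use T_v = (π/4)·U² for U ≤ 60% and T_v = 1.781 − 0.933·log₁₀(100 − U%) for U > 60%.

t ≈ 0.757 years

Drainage path length: H_d = H/2 = 4.8 m (double drainage).
U ≤ 60%: T_v = (π/4)·U² = (π/4)×0.56² = 0.2463.
t = T_v·H_d²/c_v = 0.2463×4.8²/7.5 = 0.7566 years.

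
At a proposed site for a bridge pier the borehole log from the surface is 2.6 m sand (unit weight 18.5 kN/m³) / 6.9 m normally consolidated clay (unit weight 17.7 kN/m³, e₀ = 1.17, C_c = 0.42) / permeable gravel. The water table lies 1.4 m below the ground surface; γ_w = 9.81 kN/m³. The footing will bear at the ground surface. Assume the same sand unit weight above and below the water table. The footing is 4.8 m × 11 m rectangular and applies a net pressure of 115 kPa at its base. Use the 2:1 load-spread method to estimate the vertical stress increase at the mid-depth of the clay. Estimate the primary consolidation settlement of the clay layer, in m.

S_c ≈ 0.242 m

Mid-depth of clay below the ground surface: z = 2.6 + 6.9/2 = 6.05 m.
Total vertical stress at mid-clay: σ_v = 18.5×2.6 + 17.7×3.45 = 109.16 kPa.
Pore pressure: u = 9.81×(6.05 − 1.4) = 45.617 kPa.
Initial effective stress: σ'_0 = σ_v − u = 109.16 − 45.617 = 63.543 kPa.
Stress increase at mid-clay by the 2:1 spreading method:
Δσ = qBL/((B+z)(L+z)) = 115×4.8×11/((4.8+6.05)(11+6.05)) = 32.823 kPa
Final effective stress: σ'_f = σ'_0 + Δσ = 63.543 + 32.823 = 96.366 kPa.
Normally consolidated clay, so the full stress increment lies on the virgin compression line:
S_c = C_c·H/(1+e₀)·log₁₀(σ'_f/σ'_0) = 0.42×6.9/(1+1.17)×log₁₀(96.366/63.543)
    = 1.3355 × 0.18086 = 0.2415 m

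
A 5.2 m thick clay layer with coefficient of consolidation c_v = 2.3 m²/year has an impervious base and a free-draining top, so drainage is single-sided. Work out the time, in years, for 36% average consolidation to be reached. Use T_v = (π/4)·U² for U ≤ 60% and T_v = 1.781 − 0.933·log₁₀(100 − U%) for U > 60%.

Drainage path length: H_d = H = 5.2 m (single drainage).
U ≤ 60%: T_v = (π/4)·U² = (π/4)×0.36² = 0.10179.
t = T_v·H_d²/c_v = 0.10179×5.2²/2.3 = 1.197 years.

t ≈ 1.2 years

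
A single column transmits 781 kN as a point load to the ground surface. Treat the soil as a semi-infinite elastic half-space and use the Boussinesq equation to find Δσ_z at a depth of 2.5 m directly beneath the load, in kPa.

Boussinesq vertical stress below a point load on an elastic half-space:
Δσ_z = 3P/(2πz²) · [1 + (r/z)²]^(−5/2)
r/z = 0/2.5 = 0; [1+(r/z)²]^(−5/2) = 1.
Δσ_z = 3×781/(2π×2.5²) × 1 = 59.664 × 1 = 59.66 kPa

Δσ_z ≈ 59.7 kPa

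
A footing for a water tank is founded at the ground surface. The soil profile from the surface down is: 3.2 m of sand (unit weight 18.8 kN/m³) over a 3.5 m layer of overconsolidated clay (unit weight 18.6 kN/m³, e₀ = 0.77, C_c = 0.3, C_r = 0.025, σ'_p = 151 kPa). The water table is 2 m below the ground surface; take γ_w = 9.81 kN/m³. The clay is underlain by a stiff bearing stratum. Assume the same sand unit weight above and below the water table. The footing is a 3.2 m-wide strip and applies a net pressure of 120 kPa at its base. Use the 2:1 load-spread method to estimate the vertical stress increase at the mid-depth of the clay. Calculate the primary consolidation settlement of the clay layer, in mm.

S_c ≈ 11.9 mm

Mid-depth of clay below the ground surface: z = 3.2 + 3.5/2 = 4.95 m.
Total vertical stress at mid-clay: σ_v = 18.8×3.2 + 18.6×1.75 = 92.71 kPa.
Pore pressure: u = 9.81×(4.95 − 2) = 28.94 kPa.
Initial effective stress: σ'_0 = σ_v − u = 92.71 − 28.94 = 63.77 kPa.
Stress increase at mid-clay by the 2:1 spreading method:
Δσ = qB/(B+z) = 120×3.2/(3.2+4.95) = 47.117 kPa
Final effective stress: σ'_f = 63.77 + 47.117 = 110.89 kPa.
σ'_f = 110.89 ≤ σ'_p = 151 kPa, so the clay remains overconsolidated and only the recompression index applies:
S_c = C_r·H/(1+e₀)·log₁₀(σ'_f/σ'_0) = 0.025×3.5/1.77×log₁₀(110.89/63.77)
    = 0.049435 × 0.24028 = 0.01188 m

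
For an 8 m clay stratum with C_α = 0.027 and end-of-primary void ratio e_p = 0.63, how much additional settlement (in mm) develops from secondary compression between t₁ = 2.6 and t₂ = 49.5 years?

Secondary compression: S_s = C_α·H/(1+e_p)·log₁₀(t₂/t₁)
S_s = 0.027×8/(1+0.63)×log₁₀(49.5/2.6)
    = 0.1325 × 1.28 = 0.1696 m

S_s ≈ 170 mm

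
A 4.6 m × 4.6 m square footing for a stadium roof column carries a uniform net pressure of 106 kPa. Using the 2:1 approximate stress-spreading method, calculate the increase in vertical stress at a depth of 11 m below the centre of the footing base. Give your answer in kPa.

Δσ_z ≈ 9.22 kPa

By the 2:1 method the load spreads at 1 horizontal : 2 vertical, so at depth z the loaded area has grown by z in each plan dimension:
Δσ = qBL/((B+z)(L+z)) = 106×4.6×4.6/((4.6+11)(4.6+11)) = 9.2166 kPa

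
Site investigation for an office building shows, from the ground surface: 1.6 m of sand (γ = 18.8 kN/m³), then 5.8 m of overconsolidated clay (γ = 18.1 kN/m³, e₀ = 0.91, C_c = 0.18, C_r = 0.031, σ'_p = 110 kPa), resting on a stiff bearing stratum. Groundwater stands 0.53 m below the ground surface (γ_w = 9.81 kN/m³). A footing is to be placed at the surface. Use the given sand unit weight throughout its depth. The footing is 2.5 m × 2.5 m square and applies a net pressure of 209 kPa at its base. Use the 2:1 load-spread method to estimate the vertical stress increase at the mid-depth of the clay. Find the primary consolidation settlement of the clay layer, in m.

S_c ≈ 0.0195 m

Mid-depth of clay below the ground surface: z = 1.6 + 5.8/2 = 4.5 m.
Total vertical stress at mid-clay: σ_v = 18.8×1.6 + 18.1×2.9 = 82.57 kPa.
Pore pressure: u = 9.81×(4.5 − 0.53) = 38.946 kPa.
Initial effective stress: σ'_0 = σ_v − u = 82.57 − 38.946 = 43.624 kPa.
Stress increase at mid-clay by the 2:1 spreading method:
Δσ = qBL/((B+z)(L+z)) = 209×2.5×2.5/((2.5+4.5)(2.5+4.5)) = 26.658 kPa
Final effective stress: σ'_f = 43.624 + 26.658 = 70.282 kPa.
σ'_f = 70.282 ≤ σ'_p = 110 kPa, so the clay remains overconsolidated and only the recompression index applies:
S_c = C_r·H/(1+e₀)·log₁₀(σ'_f/σ'_0) = 0.031×5.8/1.91×log₁₀(70.282/43.624)
    = 0.094135 × 0.20712 = 0.0195 m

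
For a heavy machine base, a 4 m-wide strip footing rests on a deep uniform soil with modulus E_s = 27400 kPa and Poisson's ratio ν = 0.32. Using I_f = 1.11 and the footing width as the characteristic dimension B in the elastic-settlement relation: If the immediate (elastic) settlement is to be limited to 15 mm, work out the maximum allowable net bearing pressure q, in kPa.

S_e = q·B·(1−ν²)/E_s · I_f  ⇒  q = S_e·E_s / (B·(1−ν²)·I_f).
q = 0.015 × 27400 / (4 × 0.8976 × 1.11) = 103.1 kPa

q ≈ 103 kPa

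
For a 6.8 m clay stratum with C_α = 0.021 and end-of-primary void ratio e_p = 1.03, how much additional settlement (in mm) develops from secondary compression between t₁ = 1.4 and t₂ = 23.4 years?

Secondary compression: S_s = C_α·H/(1+e_p)·log₁₀(t₂/t₁)
S_s = 0.021×6.8/(1+1.03)×log₁₀(23.4/1.4)
    = 0.07034 × 1.223 = 0.08604 m

S_s ≈ 86 mm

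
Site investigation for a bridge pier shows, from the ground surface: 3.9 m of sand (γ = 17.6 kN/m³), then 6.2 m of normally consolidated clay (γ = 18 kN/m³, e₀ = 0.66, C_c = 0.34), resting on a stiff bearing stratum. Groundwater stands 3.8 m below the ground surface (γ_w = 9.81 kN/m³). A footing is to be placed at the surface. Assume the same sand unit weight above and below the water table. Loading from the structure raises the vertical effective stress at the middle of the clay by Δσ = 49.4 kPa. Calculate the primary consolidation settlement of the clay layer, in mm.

S_c ≈ 235 mm

Mid-depth of clay below the ground surface: z = 3.9 + 6.2/2 = 7 m.
Total vertical stress at mid-clay: σ_v = 17.6×3.9 + 18×3.1 = 124.44 kPa.
Pore pressure: u = 9.81×(7 − 3.8) = 31.392 kPa.
Initial effective stress: σ'_0 = σ_v − u = 124.44 − 31.392 = 93.048 kPa.
Final effective stress: σ'_f = σ'_0 + Δσ = 93.048 + 49.4 = 142.45 kPa.
Normally consolidated clay, so the full stress increment lies on the virgin compression line:
S_c = C_c·H/(1+e₀)·log₁₀(σ'_f/σ'_0) = 0.34×6.2/(1+0.66)×log₁₀(142.45/93.048)
    = 1.2699 × 0.18496 = 0.2349 m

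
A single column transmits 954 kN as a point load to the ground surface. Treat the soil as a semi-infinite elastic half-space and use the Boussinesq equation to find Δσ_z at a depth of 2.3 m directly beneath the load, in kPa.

Δσ_z ≈ 86.1 kPa

Boussinesq vertical stress below a point load on an elastic half-space:
Δσ_z = 3P/(2πz²) · [1 + (r/z)²]^(−5/2)
r/z = 0/2.3 = 0; [1+(r/z)²]^(−5/2) = 1.
Δσ_z = 3×954/(2π×2.3²) × 1 = 86.106 × 1 = 86.11 kPa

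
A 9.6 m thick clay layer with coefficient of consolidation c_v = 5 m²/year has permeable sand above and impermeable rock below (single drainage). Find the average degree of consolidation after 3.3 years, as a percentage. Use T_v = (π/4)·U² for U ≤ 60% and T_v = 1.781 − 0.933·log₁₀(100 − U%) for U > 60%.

U ≈ 47.7 %

Drainage path length: H_d = H = 9.6 m (single drainage).
T_v = c_v·t/H_d² = 5×3.3/9.6² = 0.17904.
T_v = 0.17904 corresponds to the U ≤ 60% branch:
U = √(4T_v/π) = 0.4775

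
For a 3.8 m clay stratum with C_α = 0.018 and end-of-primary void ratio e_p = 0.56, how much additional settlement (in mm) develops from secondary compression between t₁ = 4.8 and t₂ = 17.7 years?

S_s ≈ 24.8 mm

Secondary compression: S_s = C_α·H/(1+e_p)·log₁₀(t₂/t₁)
S_s = 0.018×3.8/(1+0.56)×log₁₀(17.7/4.8)
    = 0.04385 × 0.5667 = 0.02485 m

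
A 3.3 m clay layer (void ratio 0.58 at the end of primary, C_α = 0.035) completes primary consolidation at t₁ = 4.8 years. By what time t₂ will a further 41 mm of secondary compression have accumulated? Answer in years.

t₂ ≈ 17.5 years

S_s = C_α·H/(1+e_p)·log₁₀(t₂/t₁) ⇒ log₁₀(t₂/t₁) = S_s·(1+e_p)/(C_α·H).
log₁₀(t₂/t₁) = 0.041 × (1+0.58) / (0.035×3.3) = 0.5609
t₂ = t₁ × 10^0.5609 = 4.8 × 3.638 = 17.46 years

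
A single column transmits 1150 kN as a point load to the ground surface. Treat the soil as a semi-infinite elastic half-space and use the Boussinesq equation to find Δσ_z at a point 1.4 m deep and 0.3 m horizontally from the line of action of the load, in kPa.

Δσ_z ≈ 250 kPa

Boussinesq vertical stress below a point load on an elastic half-space:
Δσ_z = 3P/(2πz²) · [1 + (r/z)²]^(−5/2)
r/z = 0.3/1.4 = 0.21429; [1+(r/z)²]^(−5/2) = 0.89383.
Δσ_z = 3×1150/(2π×1.4²) × 0.89383 = 280.15 × 0.89383 = 250.4 kPa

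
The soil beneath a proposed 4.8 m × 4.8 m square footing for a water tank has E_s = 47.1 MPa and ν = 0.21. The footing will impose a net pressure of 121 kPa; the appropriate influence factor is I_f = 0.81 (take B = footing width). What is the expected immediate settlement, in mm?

S_e ≈ 9.55 mm

Immediate (elastic) settlement: S_e = q·B·(1−ν²)/E_s · I_f.
E_s = 47.1 MPa = 47100 kPa.
S_e = 121 × 4.8 × (1 − 0.21²) / 47100 × 0.81
    = 121 × 4.8 × 0.9559 / 47100 × 0.81
    = 0.009548 m = 9.548 mm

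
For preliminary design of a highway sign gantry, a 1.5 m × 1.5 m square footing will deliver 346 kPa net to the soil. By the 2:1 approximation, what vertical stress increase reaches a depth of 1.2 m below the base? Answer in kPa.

Δσ_z ≈ 107 kPa

By the 2:1 method the load spreads at 1 horizontal : 2 vertical, so at depth z the loaded area has grown by z in each plan dimension:
Δσ = qBL/((B+z)(L+z)) = 346×1.5×1.5/((1.5+1.2)(1.5+1.2)) = 106.79 kPa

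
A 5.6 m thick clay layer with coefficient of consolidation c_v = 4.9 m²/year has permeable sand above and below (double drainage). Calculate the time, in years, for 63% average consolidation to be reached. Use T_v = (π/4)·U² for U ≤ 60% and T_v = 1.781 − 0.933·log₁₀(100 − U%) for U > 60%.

Drainage path length: H_d = H/2 = 2.8 m (double drainage).
U > 60%: T_v = 1.781 − 0.933·log₁₀(100 − 63) = 0.31787.
t = T_v·H_d²/c_v = 0.31787×2.8²/4.9 = 0.5086 years.

t ≈ 0.509 years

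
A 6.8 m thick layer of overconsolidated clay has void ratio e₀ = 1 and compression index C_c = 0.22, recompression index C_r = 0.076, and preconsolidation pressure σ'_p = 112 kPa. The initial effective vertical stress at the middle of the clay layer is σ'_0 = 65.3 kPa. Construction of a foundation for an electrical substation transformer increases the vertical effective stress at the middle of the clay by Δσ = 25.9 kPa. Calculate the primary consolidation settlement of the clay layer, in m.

Final effective stress: σ'_f = 65.3 + 25.9 = 91.2 kPa.
σ'_f = 91.2 ≤ σ'_p = 112 kPa, so the clay remains overconsolidated and only the recompression index applies:
S_c = C_r·H/(1+e₀)·log₁₀(σ'_f/σ'_0) = 0.076×6.8/2×log₁₀(91.2/65.3)
    = 0.2584 × 0.14508 = 0.03749 m

S_c ≈ 0.0375 m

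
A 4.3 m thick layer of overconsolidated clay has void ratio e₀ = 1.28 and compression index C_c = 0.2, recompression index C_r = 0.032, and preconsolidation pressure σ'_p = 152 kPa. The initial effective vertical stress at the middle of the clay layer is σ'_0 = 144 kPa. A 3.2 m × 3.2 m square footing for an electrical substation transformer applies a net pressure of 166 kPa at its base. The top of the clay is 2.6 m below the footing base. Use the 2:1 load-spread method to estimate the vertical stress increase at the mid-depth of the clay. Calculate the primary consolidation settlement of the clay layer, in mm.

S_c ≈ 20.6 mm

Mid-depth of clay below the footing base: z = 2.6 + 4.3/2 = 4.75 m.
Stress increase at mid-clay by the 2:1 spreading method:
Δσ = qBL/((B+z)(L+z)) = 166×3.2×3.2/((3.2+4.75)(3.2+4.75)) = 26.895 kPa
Final effective stress: σ'_f = 144 + 26.895 = 170.9 kPa.
σ'_f = 170.9 > σ'_p = 152 kPa, so the stress path crosses the preconsolidation pressure — recompression up to σ'_p, then virgin compression beyond:
S_c = H/(1+e₀)·[C_r·log₁₀(σ'_p/σ'_0) + C_c·log₁₀(σ'_f/σ'_p)]
    = 4.3/2.28 × [0.032×log₁₀(152/144) + 0.2×log₁₀(170.9/152)]
    = 1.886 × [0.0007514 + 0.01018] = 0.02062 m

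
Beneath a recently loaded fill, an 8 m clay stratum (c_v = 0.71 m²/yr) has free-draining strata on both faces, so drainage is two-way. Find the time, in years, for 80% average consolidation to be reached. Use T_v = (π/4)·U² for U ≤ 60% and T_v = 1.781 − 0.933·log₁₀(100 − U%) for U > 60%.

Drainage path length: H_d = H/2 = 4 m (double drainage).
U > 60%: T_v = 1.781 − 0.933·log₁₀(100 − 80) = 0.56714.
t = T_v·H_d²/c_v = 0.56714×4²/0.71 = 12.78 years.

t ≈ 12.8 years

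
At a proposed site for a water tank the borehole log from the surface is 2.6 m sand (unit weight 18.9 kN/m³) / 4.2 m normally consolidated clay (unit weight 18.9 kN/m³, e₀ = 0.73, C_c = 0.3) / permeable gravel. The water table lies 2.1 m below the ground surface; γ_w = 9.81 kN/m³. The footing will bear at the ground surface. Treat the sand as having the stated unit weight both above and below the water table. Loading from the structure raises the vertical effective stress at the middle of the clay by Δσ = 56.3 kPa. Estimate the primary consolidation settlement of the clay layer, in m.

S_c ≈ 0.201 m

Mid-depth of clay below the ground surface: z = 2.6 + 4.2/2 = 4.7 m.
Total vertical stress at mid-clay: σ_v = 18.9×2.6 + 18.9×2.1 = 88.83 kPa.
Pore pressure: u = 9.81×(4.7 − 2.1) = 25.506 kPa.
Initial effective stress: σ'_0 = σ_v − u = 88.83 − 25.506 = 63.324 kPa.
Final effective stress: σ'_f = σ'_0 + Δσ = 63.324 + 56.3 = 119.62 kPa.
Normally consolidated clay, so the full stress increment lies on the virgin compression line:
S_c = C_c·H/(1+e₀)·log₁₀(σ'_f/σ'_0) = 0.3×4.2/(1+0.73)×log₁₀(119.62/63.324)
    = 0.72832 × 0.27624 = 0.2012 m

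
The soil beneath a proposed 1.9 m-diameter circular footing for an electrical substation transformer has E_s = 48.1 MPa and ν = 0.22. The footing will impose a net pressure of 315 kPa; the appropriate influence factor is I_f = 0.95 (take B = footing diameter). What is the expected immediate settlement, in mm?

Immediate (elastic) settlement: S_e = q·B·(1−ν²)/E_s · I_f.
E_s = 48.1 MPa = 48100 kPa.
S_e = 315 × 1.9 × (1 − 0.22²) / 48100 × 0.95
    = 315 × 1.9 × 0.9516 / 48100 × 0.95
    = 0.01125 m = 11.25 mm

S_e ≈ 11.2 mm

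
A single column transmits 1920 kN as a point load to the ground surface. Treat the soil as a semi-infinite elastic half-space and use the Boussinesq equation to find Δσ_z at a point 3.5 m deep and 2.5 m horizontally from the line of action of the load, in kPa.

Δσ_z ≈ 26.7 kPa

Boussinesq vertical stress below a point load on an elastic half-space:
Δσ_z = 3P/(2πz²) · [1 + (r/z)²]^(−5/2)
r/z = 2.5/3.5 = 0.71429; [1+(r/z)²]^(−5/2) = 0.35679.
Δσ_z = 3×1920/(2π×3.5²) × 0.35679 = 74.835 × 0.35679 = 26.7 kPa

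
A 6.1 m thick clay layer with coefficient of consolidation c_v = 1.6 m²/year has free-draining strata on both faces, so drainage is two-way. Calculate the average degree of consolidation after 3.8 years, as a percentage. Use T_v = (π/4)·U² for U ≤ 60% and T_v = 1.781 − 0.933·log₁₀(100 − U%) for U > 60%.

U ≈ 83.8 %

Drainage path length: H_d = H/2 = 3.05 m (double drainage).
T_v = c_v·t/H_d² = 1.6×3.8/3.05² = 0.65359.
T_v = 0.65359 corresponds to the U > 60% branch:
U = 1 − 10^((1.781 − T_v)/0.933)/100 = 0.8384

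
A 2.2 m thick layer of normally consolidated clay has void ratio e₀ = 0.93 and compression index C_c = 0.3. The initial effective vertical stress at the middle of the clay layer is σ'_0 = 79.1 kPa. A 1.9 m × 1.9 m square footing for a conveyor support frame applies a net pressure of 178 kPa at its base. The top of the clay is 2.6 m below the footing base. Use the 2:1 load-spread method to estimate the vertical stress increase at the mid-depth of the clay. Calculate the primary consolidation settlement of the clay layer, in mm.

S_c ≈ 34.2 mm

Mid-depth of clay below the footing base: z = 2.6 + 2.2/2 = 3.7 m.
Stress increase at mid-clay by the 2:1 spreading method:
Δσ = qBL/((B+z)(L+z)) = 178×1.9×1.9/((1.9+3.7)(1.9+3.7)) = 20.49 kPa
Final effective stress: σ'_f = σ'_0 + Δσ = 79.1 + 20.49 = 99.59 kPa.
Normally consolidated clay, so the full stress increment lies on the virgin compression line:
S_c = C_c·H/(1+e₀)·log₁₀(σ'_f/σ'_0) = 0.3×2.2/(1+0.93)×log₁₀(99.59/79.1)
    = 0.34197 × 0.10004 = 0.03421 m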